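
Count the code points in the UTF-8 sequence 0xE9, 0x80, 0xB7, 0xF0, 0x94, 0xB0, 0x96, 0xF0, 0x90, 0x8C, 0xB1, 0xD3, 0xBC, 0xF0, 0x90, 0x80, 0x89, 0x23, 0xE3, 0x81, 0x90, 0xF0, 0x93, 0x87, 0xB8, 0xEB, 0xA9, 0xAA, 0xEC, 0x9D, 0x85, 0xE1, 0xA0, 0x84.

11

Byte at offset 0: 0xE9 = 11101001 → 3-byte char (#1). Advance 3.
Byte at offset 3: 0xF0 = 11110000 → 4-byte char (#2). Advance 4.
Byte at offset 7: 0xF0 = 11110000 → 4-byte char (#3). Advance 4.
Byte at offset 11: 0xD3 = 11010011 → 2-byte char (#4). Advance 2.
Byte at offset 13: 0xF0 = 11110000 → 4-byte char (#5). Advance 4.
Byte at offset 17: 0x23 = 00100011 → 1-byte char (#6). Advance 1.
Byte at offset 18: 0xE3 = 11100011 → 3-byte char (#7). Advance 3.
Byte at offset 21: 0xF0 = 11110000 → 4-byte char (#8). Advance 4.
Byte at offset 25: 0xEB = 11101011 → 3-byte char (#9). Advance 3.
Byte at offset 28: 0xEC = 11101100 → 3-byte char (#10). Advance 3.
Byte at offset 31: 0xE1 = 11100001 → 3-byte char (#11). Advance 3.
Reached end at offset 34 after 11 code points.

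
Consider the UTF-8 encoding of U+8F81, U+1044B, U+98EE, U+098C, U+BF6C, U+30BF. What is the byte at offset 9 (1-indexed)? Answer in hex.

1-indexed offset 9 is 0-indexed offset 8.
U+8F81 → 3-byte form E8 BE 81 at offsets 0–2.
U+1044B → 4-byte form F0 90 91 8B at offsets 3–6.
U+98EE → 3-byte form E9 A3 AE at offsets 7–9.
Offset 8 falls in char 3's range; it's byte 2 of E9 A3 AE = 0xA3.

0xA3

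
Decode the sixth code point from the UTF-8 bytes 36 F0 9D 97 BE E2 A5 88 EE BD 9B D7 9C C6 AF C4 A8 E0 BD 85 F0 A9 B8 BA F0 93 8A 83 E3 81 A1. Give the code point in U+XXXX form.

U+01AF

Offset 0: leading byte 0x36 = 00110110 → 1-byte char #1 = 36.
Offset 1: leading byte 0xF0 = 11110000 → 4-byte char #2 = F0 9D 97 BE.
Offset 5: leading byte 0xE2 = 11100010 → 3-byte char #3 = E2 A5 88.
Offset 8: leading byte 0xEE = 11101110 → 3-byte char #4 = EE BD 9B.
Offset 11: leading byte 0xD7 = 11010111 → 2-byte char #5 = D7 9C.
Offset 13: leading byte 0xC6 = 11000110 → 2-byte char #6 = C6 AF.
Leading byte 0xC6 = 11000110 matches 110xxxxx → 2-byte sequence.
Byte 1: 0xC6 = 11000110, payload 00110 (5 bits).
Byte 2: 0xAF = 10101111 (10xxxxxx ✓), payload 101111.
Concatenate: 00110101111 = 0x1AF (11 bits → U+01AF).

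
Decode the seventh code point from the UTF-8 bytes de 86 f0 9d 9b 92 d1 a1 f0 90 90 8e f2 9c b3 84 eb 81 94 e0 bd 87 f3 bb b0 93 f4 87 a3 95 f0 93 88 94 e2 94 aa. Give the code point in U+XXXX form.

U+0F47

Offset 0: leading byte 0xDE = 11011110 → 2-byte char #1 = DE 86.
Offset 2: leading byte 0xF0 = 11110000 → 4-byte char #2 = F0 9D 9B 92.
Offset 6: leading byte 0xD1 = 11010001 → 2-byte char #3 = D1 A1.
Offset 8: leading byte 0xF0 = 11110000 → 4-byte char #4 = F0 90 90 8E.
Offset 12: leading byte 0xF2 = 11110010 → 4-byte char #5 = F2 9C B3 84.
Offset 16: leading byte 0xEB = 11101011 → 3-byte char #6 = EB 81 94.
Offset 19: leading byte 0xE0 = 11100000 → 3-byte char #7 = E0 BD 87.
Leading byte 0xE0 = 11100000 matches 1110xxxx → 3-byte sequence.
Byte 1: 0xE0 = 11100000, payload 0000 (4 bits).
Byte 2: 0xBD = 10111101 (10xxxxxx ✓), payload 111101.
Byte 3: 0x87 = 10000111 (10xxxxxx ✓), payload 000111.
Concatenate: 0000111101000111 = 0xF47 (16 bits → U+0F47).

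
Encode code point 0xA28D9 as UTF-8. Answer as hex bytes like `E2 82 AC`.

U+A28D9 = 0xA28D9 = 665817 decimal. In range U+10000–U+10FFFF → 4-byte form: 11110xxx 10xxxxxx 10xxxxxx 10xxxxxx.
Binary (21 bits): 010100010100011011001.
Split 3+6+6+6: 010 | 100010 | 100011 | 011001.
Byte 1: 11110010 = 0xF2.
Byte 2: 10100010 = 0xA2.
Byte 3: 10100011 = 0xA3.
Byte 4: 10011001 = 0x99.

F2 A2 A3 99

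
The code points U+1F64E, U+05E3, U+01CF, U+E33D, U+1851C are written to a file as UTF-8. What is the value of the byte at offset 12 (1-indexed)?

1-indexed offset 12 is 0-indexed offset 11.
U+1F64E → 4-byte form F0 9F 99 8E at offsets 0–3.
U+05E3 → 2-byte form D7 A3 at offsets 4–5.
U+01CF → 2-byte form C7 8F at offsets 6–7.
U+E33D → 3-byte form EE 8C BD at offsets 8–10.
U+1851C → 4-byte form F0 98 94 9C at offsets 11–14.
Offset 11 falls in char 5's range; it's byte 1 of F0 98 94 9C = 0xF0.

0xF0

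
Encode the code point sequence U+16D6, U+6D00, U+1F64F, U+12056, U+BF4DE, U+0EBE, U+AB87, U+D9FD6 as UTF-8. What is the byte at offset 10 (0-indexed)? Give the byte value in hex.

U+16D6 → 3-byte form E1 9B 96 at offsets 0–2.
U+6D00 → 3-byte form E6 B4 80 at offsets 3–5.
U+1F64F → 4-byte form F0 9F 99 8F at offsets 6–9.
U+12056 → 4-byte form F0 92 81 96 at offsets 10–13.
Offset 10 falls in char 4's range; it's byte 1 of F0 92 81 96 = 0xF0.

0xF0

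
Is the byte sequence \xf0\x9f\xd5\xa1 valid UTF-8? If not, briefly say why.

Leading byte 0xF0 = 11110000 → 4-byte form.
Byte 3 is 0xD5 = 11010101, which is not 10xxxxxx — expected a continuation byte.

invalid (non-continuation byte where continuation expected)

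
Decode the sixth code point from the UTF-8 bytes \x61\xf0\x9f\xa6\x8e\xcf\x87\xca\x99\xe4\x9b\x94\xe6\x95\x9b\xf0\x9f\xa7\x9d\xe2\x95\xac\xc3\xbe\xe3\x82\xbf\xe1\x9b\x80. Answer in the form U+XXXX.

Offset 0: leading byte 0x61 = 01100001 → 1-byte char #1 = 61.
Offset 1: leading byte 0xF0 = 11110000 → 4-byte char #2 = F0 9F A6 8E.
Offset 5: leading byte 0xCF = 11001111 → 2-byte char #3 = CF 87.
Offset 7: leading byte 0xCA = 11001010 → 2-byte char #4 = CA 99.
Offset 9: leading byte 0xE4 = 11100100 → 3-byte char #5 = E4 9B 94.
Offset 12: leading byte 0xE6 = 11100110 → 3-byte char #6 = E6 95 9B.
Leading byte 0xE6 = 11100110 matches 1110xxxx → 3-byte sequence.
Byte 1: 0xE6 = 11100110, payload 0110 (4 bits).
Byte 2: 0x95 = 10010101 (10xxxxxx ✓), payload 010101.
Byte 3: 0x9B = 10011011 (10xxxxxx ✓), payload 011011.
Concatenate: 0110010101011011 = 0x655B (16 bits → U+655B).

U+655B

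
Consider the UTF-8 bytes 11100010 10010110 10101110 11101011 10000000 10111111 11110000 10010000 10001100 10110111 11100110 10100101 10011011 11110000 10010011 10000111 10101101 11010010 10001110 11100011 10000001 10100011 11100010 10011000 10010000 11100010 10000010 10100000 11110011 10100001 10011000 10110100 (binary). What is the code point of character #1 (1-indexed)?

U+25AE

Offset 0: leading byte 0xE2 = 11100010 → 3-byte char #1 = E2 96 AE.
Leading byte 0xE2 = 11100010 matches 1110xxxx → 3-byte sequence.
Byte 1: 0xE2 = 11100010, payload 0010 (4 bits).
Byte 2: 0x96 = 10010110 (10xxxxxx ✓), payload 010110.
Byte 3: 0xAE = 10101110 (10xxxxxx ✓), payload 101110.
Concatenate: 0010010110101110 = 0x25AE (16 bits → U+25AE).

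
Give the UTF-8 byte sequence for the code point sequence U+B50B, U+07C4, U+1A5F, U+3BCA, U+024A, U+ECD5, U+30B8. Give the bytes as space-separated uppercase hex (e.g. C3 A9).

U+B50B: 3-byte form → EB 94 8B.
U+07C4: 2-byte form → DF 84.
U+1A5F: 3-byte form → E1 A9 9F.
U+3BCA: 3-byte form → E3 AF 8A.
U+024A: 2-byte form → C9 8A.
U+ECD5: 3-byte form → EE B3 95.
U+30B8: 3-byte form → E3 82 B8.
Concatenated (19 bytes): EB 94 8B DF 84 E1 A9 9F E3 AF 8A C9 8A EE B3 95 E3 82 B8.

EB 94 8B DF 84 E1 A9 9F E3 AF 8A C9 8A EE B3 95 E3 82 B8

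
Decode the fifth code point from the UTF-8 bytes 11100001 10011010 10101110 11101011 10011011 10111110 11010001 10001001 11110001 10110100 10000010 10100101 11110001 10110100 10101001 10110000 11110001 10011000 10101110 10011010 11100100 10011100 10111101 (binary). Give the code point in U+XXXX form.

U+74A70

Offset 0: leading byte 0xE1 = 11100001 → 3-byte char #1 = E1 9A AE.
Offset 3: leading byte 0xEB = 11101011 → 3-byte char #2 = EB 9B BE.
Offset 6: leading byte 0xD1 = 11010001 → 2-byte char #3 = D1 89.
Offset 8: leading byte 0xF1 = 11110001 → 4-byte char #4 = F1 B4 82 A5.
Offset 12: leading byte 0xF1 = 11110001 → 4-byte char #5 = F1 B4 A9 B0.
Leading byte 0xF1 = 11110001 matches 11110xxx → 4-byte sequence.
Byte 1: 0xF1 = 11110001, payload 001 (3 bits).
Byte 2: 0xB4 = 10110100 (10xxxxxx ✓), payload 110100.
Byte 3: 0xA9 = 10101001 (10xxxxxx ✓), payload 101001.
Byte 4: 0xB0 = 10110000 (10xxxxxx ✓), payload 110000.
Concatenate: 001110100101001110000 = 0x74A70 (21 bits → U+74A70).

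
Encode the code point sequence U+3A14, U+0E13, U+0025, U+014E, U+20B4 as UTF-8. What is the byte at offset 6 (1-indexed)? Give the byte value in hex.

1-indexed offset 6 is 0-indexed offset 5.
U+3A14 → 3-byte form E3 A8 94 at offsets 0–2.
U+0E13 → 3-byte form E0 B8 93 at offsets 3–5.
Offset 5 falls in char 2's range; it's byte 3 of E0 B8 93 = 0x93.

0x93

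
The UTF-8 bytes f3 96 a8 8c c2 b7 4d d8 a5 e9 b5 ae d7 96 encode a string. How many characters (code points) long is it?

Byte at offset 0: 0xF3 = 11110011 → 4-byte char (#1). Advance 4.
Byte at offset 4: 0xC2 = 11000010 → 2-byte char (#2). Advance 2.
Byte at offset 6: 0x4D = 01001101 → 1-byte char (#3). Advance 1.
Byte at offset 7: 0xD8 = 11011000 → 2-byte char (#4). Advance 2.
Byte at offset 9: 0xE9 = 11101001 → 3-byte char (#5). Advance 3.
Byte at offset 12: 0xD7 = 11010111 → 2-byte char (#6). Advance 2.
Reached end at offset 14 after 6 code points.

6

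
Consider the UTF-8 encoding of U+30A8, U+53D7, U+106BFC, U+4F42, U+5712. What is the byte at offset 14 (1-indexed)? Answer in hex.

1-indexed offset 14 is 0-indexed offset 13.
U+30A8 → 3-byte form E3 82 A8 at offsets 0–2.
U+53D7 → 3-byte form E5 8F 97 at offsets 3–5.
U+106BFC → 4-byte form F4 86 AF BC at offsets 6–9.
U+4F42 → 3-byte form E4 BD 82 at offsets 10–12.
U+5712 → 3-byte form E5 9C 92 at offsets 13–15.
Offset 13 falls in char 5's range; it's byte 1 of E5 9C 92 = 0xE5.

0xE5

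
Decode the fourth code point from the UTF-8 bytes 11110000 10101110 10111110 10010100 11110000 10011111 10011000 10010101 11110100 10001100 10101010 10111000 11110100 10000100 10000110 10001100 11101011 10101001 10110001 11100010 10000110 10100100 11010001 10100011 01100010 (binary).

Offset 0: leading byte 0xF0 = 11110000 → 4-byte char #1 = F0 AE BE 94.
Offset 4: leading byte 0xF0 = 11110000 → 4-byte char #2 = F0 9F 98 95.
Offset 8: leading byte 0xF4 = 11110100 → 4-byte char #3 = F4 8C AA B8.
Offset 12: leading byte 0xF4 = 11110100 → 4-byte char #4 = F4 84 86 8C.
Leading byte 0xF4 = 11110100 matches 11110xxx → 4-byte sequence.
Byte 1: 0xF4 = 11110100, payload 100 (3 bits).
Byte 2: 0x84 = 10000100 (10xxxxxx ✓), payload 000100.
Byte 3: 0x86 = 10000110 (10xxxxxx ✓), payload 000110.
Byte 4: 0x8C = 10001100 (10xxxxxx ✓), payload 001100.
Concatenate: 100000100000110001100 = 0x10418C (21 bits → U+10418C).

U+10418C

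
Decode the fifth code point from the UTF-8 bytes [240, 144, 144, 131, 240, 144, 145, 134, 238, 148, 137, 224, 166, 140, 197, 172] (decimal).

Offset 0: leading byte 0xF0 = 11110000 → 4-byte char #1 = F0 90 90 83.
Offset 4: leading byte 0xF0 = 11110000 → 4-byte char #2 = F0 90 91 86.
Offset 8: leading byte 0xEE = 11101110 → 3-byte char #3 = EE 94 89.
Offset 11: leading byte 0xE0 = 11100000 → 3-byte char #4 = E0 A6 8C.
Offset 14: leading byte 0xC5 = 11000101 → 2-byte char #5 = C5 AC.
Leading byte 0xC5 = 11000101 matches 110xxxxx → 2-byte sequence.
Byte 1: 0xC5 = 11000101, payload 00101 (5 bits).
Byte 2: 0xAC = 10101100 (10xxxxxx ✓), payload 101100.
Concatenate: 00101101100 = 0x16C (11 bits → U+016C).

U+016C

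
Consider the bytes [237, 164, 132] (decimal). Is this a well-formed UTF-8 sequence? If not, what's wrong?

invalid (encodes a surrogate (U+D800–U+DFFF))

Structurally a 3-byte sequence; payload = 0xD904.
But 0xD904 is in U+D800–U+DFFF, the surrogate range. Surrogates are not Unicode scalar values and are forbidden in UTF-8.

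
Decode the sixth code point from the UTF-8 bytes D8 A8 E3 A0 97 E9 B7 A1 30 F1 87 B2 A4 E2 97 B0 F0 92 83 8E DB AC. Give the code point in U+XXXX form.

U+25F0

Offset 0: leading byte 0xD8 = 11011000 → 2-byte char #1 = D8 A8.
Offset 2: leading byte 0xE3 = 11100011 → 3-byte char #2 = E3 A0 97.
Offset 5: leading byte 0xE9 = 11101001 → 3-byte char #3 = E9 B7 A1.
Offset 8: leading byte 0x30 = 00110000 → 1-byte char #4 = 30.
Offset 9: leading byte 0xF1 = 11110001 → 4-byte char #5 = F1 87 B2 A4.
Offset 13: leading byte 0xE2 = 11100010 → 3-byte char #6 = E2 97 B0.
Leading byte 0xE2 = 11100010 matches 1110xxxx → 3-byte sequence.
Byte 1: 0xE2 = 11100010, payload 0010 (4 bits).
Byte 2: 0x97 = 10010111 (10xxxxxx ✓), payload 010111.
Byte 3: 0xB0 = 10110000 (10xxxxxx ✓), payload 110000.
Concatenate: 0010010111110000 = 0x25F0 (16 bits → U+25F0).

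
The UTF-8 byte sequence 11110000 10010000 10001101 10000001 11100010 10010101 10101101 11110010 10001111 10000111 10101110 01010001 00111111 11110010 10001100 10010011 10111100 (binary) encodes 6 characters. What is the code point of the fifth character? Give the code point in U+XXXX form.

U+003F

Offset 0: leading byte 0xF0 = 11110000 → 4-byte char #1 = F0 90 8D 81.
Offset 4: leading byte 0xE2 = 11100010 → 3-byte char #2 = E2 95 AD.
Offset 7: leading byte 0xF2 = 11110010 → 4-byte char #3 = F2 8F 87 AE.
Offset 11: leading byte 0x51 = 01010001 → 1-byte char #4 = 51.
Offset 12: leading byte 0x3F = 00111111 → 1-byte char #5 = 3F.
Leading byte 0x3F = 00111111 matches 0xxxxxxx → 1-byte sequence.
Byte 1: 0x3F = 00111111, payload 0111111 (7 bits).
Concatenate: 0111111 = 0x3F (7 bits → U+003F).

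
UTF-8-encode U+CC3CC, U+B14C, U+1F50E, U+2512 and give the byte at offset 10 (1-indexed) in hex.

0x94

1-indexed offset 10 is 0-indexed offset 9.
U+CC3CC → 4-byte form F3 8C 8F 8C at offsets 0–3.
U+B14C → 3-byte form EB 85 8C at offsets 4–6.
U+1F50E → 4-byte form F0 9F 94 8E at offsets 7–10.
Offset 9 falls in char 3's range; it's byte 3 of F0 9F 94 8E = 0x94.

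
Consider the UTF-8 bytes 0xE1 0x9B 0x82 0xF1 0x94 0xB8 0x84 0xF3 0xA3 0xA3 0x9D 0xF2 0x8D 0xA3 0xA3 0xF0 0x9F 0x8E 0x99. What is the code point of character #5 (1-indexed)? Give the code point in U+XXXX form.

U+1F399

Offset 0: leading byte 0xE1 = 11100001 → 3-byte char #1 = E1 9B 82.
Offset 3: leading byte 0xF1 = 11110001 → 4-byte char #2 = F1 94 B8 84.
Offset 7: leading byte 0xF3 = 11110011 → 4-byte char #3 = F3 A3 A3 9D.
Offset 11: leading byte 0xF2 = 11110010 → 4-byte char #4 = F2 8D A3 A3.
Offset 15: leading byte 0xF0 = 11110000 → 4-byte char #5 = F0 9F 8E 99.
Leading byte 0xF0 = 11110000 matches 11110xxx → 4-byte sequence.
Byte 1: 0xF0 = 11110000, payload 000 (3 bits).
Byte 2: 0x9F = 10011111 (10xxxxxx ✓), payload 011111.
Byte 3: 0x8E = 10001110 (10xxxxxx ✓), payload 001110.
Byte 4: 0x99 = 10011001 (10xxxxxx ✓), payload 011001.
Concatenate: 000011111001110011001 = 0x1F399 (21 bits → U+1F399).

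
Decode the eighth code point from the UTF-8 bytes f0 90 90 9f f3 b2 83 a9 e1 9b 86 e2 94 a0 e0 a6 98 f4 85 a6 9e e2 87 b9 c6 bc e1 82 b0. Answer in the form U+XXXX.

U+01BC

Offset 0: leading byte 0xF0 = 11110000 → 4-byte char #1 = F0 90 90 9F.
Offset 4: leading byte 0xF3 = 11110011 → 4-byte char #2 = F3 B2 83 A9.
Offset 8: leading byte 0xE1 = 11100001 → 3-byte char #3 = E1 9B 86.
Offset 11: leading byte 0xE2 = 11100010 → 3-byte char #4 = E2 94 A0.
Offset 14: leading byte 0xE0 = 11100000 → 3-byte char #5 = E0 A6 98.
Offset 17: leading byte 0xF4 = 11110100 → 4-byte char #6 = F4 85 A6 9E.
Offset 21: leading byte 0xE2 = 11100010 → 3-byte char #7 = E2 87 B9.
Offset 24: leading byte 0xC6 = 11000110 → 2-byte char #8 = C6 BC.
Leading byte 0xC6 = 11000110 matches 110xxxxx → 2-byte sequence.
Byte 1: 0xC6 = 11000110, payload 00110 (5 bits).
Byte 2: 0xBC = 10111100 (10xxxxxx ✓), payload 111100.
Concatenate: 00110111100 = 0x1BC (11 bits → U+01BC).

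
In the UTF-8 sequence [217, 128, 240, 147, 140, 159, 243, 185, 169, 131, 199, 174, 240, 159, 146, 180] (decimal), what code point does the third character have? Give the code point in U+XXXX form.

U+F9A43

Offset 0: leading byte 0xD9 = 11011001 → 2-byte char #1 = D9 80.
Offset 2: leading byte 0xF0 = 11110000 → 4-byte char #2 = F0 93 8C 9F.
Offset 6: leading byte 0xF3 = 11110011 → 4-byte char #3 = F3 B9 A9 83.
Leading byte 0xF3 = 11110011 matches 11110xxx → 4-byte sequence.
Byte 1: 0xF3 = 11110011, payload 011 (3 bits).
Byte 2: 0xB9 = 10111001 (10xxxxxx ✓), payload 111001.
Byte 3: 0xA9 = 10101001 (10xxxxxx ✓), payload 101001.
Byte 4: 0x83 = 10000011 (10xxxxxx ✓), payload 000011.
Concatenate: 011111001101001000011 = 0xF9A43 (21 bits → U+F9A43).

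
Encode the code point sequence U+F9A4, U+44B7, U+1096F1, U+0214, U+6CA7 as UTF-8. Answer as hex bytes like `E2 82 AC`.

EF A6 A4 E4 92 B7 F4 89 9B B1 C8 94 E6 B2 A7

U+F9A4: 3-byte form → EF A6 A4.
U+44B7: 3-byte form → E4 92 B7.
U+1096F1: 4-byte form → F4 89 9B B1.
U+0214: 2-byte form → C8 94.
U+6CA7: 3-byte form → E6 B2 A7.
Concatenated (15 bytes): EF A6 A4 E4 92 B7 F4 89 9B B1 C8 94 E6 B2 A7.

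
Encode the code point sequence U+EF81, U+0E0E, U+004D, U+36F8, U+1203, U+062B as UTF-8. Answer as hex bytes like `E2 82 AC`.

EE BE 81 E0 B8 8E 4D E3 9B B8 E1 88 83 D8 AB

U+EF81: 3-byte form → EE BE 81.
U+0E0E: 3-byte form → E0 B8 8E.
U+004D: 1-byte form → 4D.
U+36F8: 3-byte form → E3 9B B8.
U+1203: 3-byte form → E1 88 83.
U+062B: 2-byte form → D8 AB.
Concatenated (15 bytes): EE BE 81 E0 B8 8E 4D E3 9B B8 E1 88 83 D8 AB.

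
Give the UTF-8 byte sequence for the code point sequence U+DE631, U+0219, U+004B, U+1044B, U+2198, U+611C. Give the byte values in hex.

F3 9E 98 B1 C8 99 4B F0 90 91 8B E2 86 98 E6 84 9C

U+DE631: 4-byte form → F3 9E 98 B1.
U+0219: 2-byte form → C8 99.
U+004B: 1-byte form → 4B.
U+1044B: 4-byte form → F0 90 91 8B.
U+2198: 3-byte form → E2 86 98.
U+611C: 3-byte form → E6 84 9C.
Concatenated (17 bytes): F3 9E 98 B1 C8 99 4B F0 90 91 8B E2 86 98 E6 84 9C.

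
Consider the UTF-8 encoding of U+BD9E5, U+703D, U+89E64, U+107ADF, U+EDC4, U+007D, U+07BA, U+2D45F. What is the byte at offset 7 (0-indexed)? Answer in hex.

U+BD9E5 → 4-byte form F2 BD A7 A5 at offsets 0–3.
U+703D → 3-byte form E7 80 BD at offsets 4–6.
U+89E64 → 4-byte form F2 89 B9 A4 at offsets 7–10.
Offset 7 falls in char 3's range; it's byte 1 of F2 89 B9 A4 = 0xF2.

0xF2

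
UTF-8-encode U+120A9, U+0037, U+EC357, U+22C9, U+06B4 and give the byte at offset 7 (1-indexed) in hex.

1-indexed offset 7 is 0-indexed offset 6.
U+120A9 → 4-byte form F0 92 82 A9 at offsets 0–3.
U+0037 → 1-byte form 37 at offsets 4–4.
U+EC357 → 4-byte form F3 AC 8D 97 at offsets 5–8.
Offset 6 falls in char 3's range; it's byte 2 of F3 AC 8D 97 = 0xAC.

0xAC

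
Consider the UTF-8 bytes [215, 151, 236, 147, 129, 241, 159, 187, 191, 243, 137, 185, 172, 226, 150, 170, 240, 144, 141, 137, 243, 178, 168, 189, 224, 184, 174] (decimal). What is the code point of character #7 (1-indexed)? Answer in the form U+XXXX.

Offset 0: leading byte 0xD7 = 11010111 → 2-byte char #1 = D7 97.
Offset 2: leading byte 0xEC = 11101100 → 3-byte char #2 = EC 93 81.
Offset 5: leading byte 0xF1 = 11110001 → 4-byte char #3 = F1 9F BB BF.
Offset 9: leading byte 0xF3 = 11110011 → 4-byte char #4 = F3 89 B9 AC.
Offset 13: leading byte 0xE2 = 11100010 → 3-byte char #5 = E2 96 AA.
Offset 16: leading byte 0xF0 = 11110000 → 4-byte char #6 = F0 90 8D 89.
Offset 20: leading byte 0xF3 = 11110011 → 4-byte char #7 = F3 B2 A8 BD.
Leading byte 0xF3 = 11110011 matches 11110xxx → 4-byte sequence.
Byte 1: 0xF3 = 11110011, payload 011 (3 bits).
Byte 2: 0xB2 = 10110010 (10xxxxxx ✓), payload 110010.
Byte 3: 0xA8 = 10101000 (10xxxxxx ✓), payload 101000.
Byte 4: 0xBD = 10111101 (10xxxxxx ✓), payload 111101.
Concatenate: 011110010101000111101 = 0xF2A3D (21 bits → U+F2A3D).

U+F2A3D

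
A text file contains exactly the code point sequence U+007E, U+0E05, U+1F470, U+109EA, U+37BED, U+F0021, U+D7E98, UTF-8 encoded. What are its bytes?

7E E0 B8 85 F0 9F 91 B0 F0 90 A7 AA F0 B7 AF AD F3 B0 80 A1 F3 97 BA 98

U+007E: 1-byte form → 7E.
U+0E05: 3-byte form → E0 B8 85.
U+1F470: 4-byte form → F0 9F 91 B0.
U+109EA: 4-byte form → F0 90 A7 AA.
U+37BED: 4-byte form → F0 B7 AF AD.
U+F0021: 4-byte form → F3 B0 80 A1.
U+D7E98: 4-byte form → F3 97 BA 98.
Concatenated (24 bytes): 7E E0 B8 85 F0 9F 91 B0 F0 90 A7 AA F0 B7 AF AD F3 B0 80 A1 F3 97 BA 98.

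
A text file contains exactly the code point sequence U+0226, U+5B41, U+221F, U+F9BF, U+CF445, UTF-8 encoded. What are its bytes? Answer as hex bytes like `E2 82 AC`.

U+0226: 2-byte form → C8 A6.
U+5B41: 3-byte form → E5 AD 81.
U+221F: 3-byte form → E2 88 9F.
U+F9BF: 3-byte form → EF A6 BF.
U+CF445: 4-byte form → F3 8F 91 85.
Concatenated (15 bytes): C8 A6 E5 AD 81 E2 88 9F EF A6 BF F3 8F 91 85.

C8 A6 E5 AD 81 E2 88 9F EF A6 BF F3 8F 91 85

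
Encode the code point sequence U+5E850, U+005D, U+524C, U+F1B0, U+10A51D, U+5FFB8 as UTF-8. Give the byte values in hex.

U+5E850: 4-byte form → F1 9E A1 90.
U+005D: 1-byte form → 5D.
U+524C: 3-byte form → E5 89 8C.
U+F1B0: 3-byte form → EF 86 B0.
U+10A51D: 4-byte form → F4 8A 94 9D.
U+5FFB8: 4-byte form → F1 9F BE B8.
Concatenated (19 bytes): F1 9E A1 90 5D E5 89 8C EF 86 B0 F4 8A 94 9D F1 9F BE B8.

F1 9E A1 90 5D E5 89 8C EF 86 B0 F4 8A 94 9D F1 9F BE B8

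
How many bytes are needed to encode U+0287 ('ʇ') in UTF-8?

U+0287 = 0x287. UTF-8 uses 1 byte below 0x80, 2 below 0x800, 3 below 0x10000, 4 up to 0x10FFFF. 0x287 is in U+0080–U+07FF → 2 bytes.

2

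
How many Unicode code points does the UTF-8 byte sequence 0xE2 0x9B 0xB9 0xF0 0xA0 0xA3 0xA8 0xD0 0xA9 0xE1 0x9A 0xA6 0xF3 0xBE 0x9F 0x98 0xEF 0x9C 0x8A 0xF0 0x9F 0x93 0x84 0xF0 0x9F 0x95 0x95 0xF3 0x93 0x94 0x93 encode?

Byte at offset 0: 0xE2 = 11100010 → 3-byte char (#1). Advance 3.
Byte at offset 3: 0xF0 = 11110000 → 4-byte char (#2). Advance 4.
Byte at offset 7: 0xD0 = 11010000 → 2-byte char (#3). Advance 2.
Byte at offset 9: 0xE1 = 11100001 → 3-byte char (#4). Advance 3.
Byte at offset 12: 0xF3 = 11110011 → 4-byte char (#5). Advance 4.
Byte at offset 16: 0xEF = 11101111 → 3-byte char (#6). Advance 3.
Byte at offset 19: 0xF0 = 11110000 → 4-byte char (#7). Advance 4.
Byte at offset 23: 0xF0 = 11110000 → 4-byte char (#8). Advance 4.
Byte at offset 27: 0xF3 = 11110011 → 4-byte char (#9). Advance 4.
Reached end at offset 31 after 9 code points.

9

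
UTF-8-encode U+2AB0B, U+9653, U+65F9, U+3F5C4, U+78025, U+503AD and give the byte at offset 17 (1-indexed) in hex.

1-indexed offset 17 is 0-indexed offset 16.
U+2AB0B → 4-byte form F0 AA AC 8B at offsets 0–3.
U+9653 → 3-byte form E9 99 93 at offsets 4–6.
U+65F9 → 3-byte form E6 97 B9 at offsets 7–9.
U+3F5C4 → 4-byte form F0 BF 97 84 at offsets 10–13.
U+78025 → 4-byte form F1 B8 80 A5 at offsets 14–17.
Offset 16 falls in char 5's range; it's byte 3 of F1 B8 80 A5 = 0x80.

0x80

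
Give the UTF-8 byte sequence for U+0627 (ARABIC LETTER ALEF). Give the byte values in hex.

U+0627 = 0x627 = 1575 decimal. In range U+0080–U+07FF → 2-byte form: 110xxxxx 10xxxxxx.
Binary (11 bits): 11000100111.
Split 5+6: 11000 | 100111.
Byte 1: 11011000 = 0xD8.
Byte 2: 10100111 = 0xA7.

D8 A7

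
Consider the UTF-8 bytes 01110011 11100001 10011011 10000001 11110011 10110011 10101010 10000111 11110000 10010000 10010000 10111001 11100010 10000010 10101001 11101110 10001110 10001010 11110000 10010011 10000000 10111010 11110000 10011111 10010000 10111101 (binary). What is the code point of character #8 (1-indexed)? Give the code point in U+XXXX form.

U+1F43D

Offset 0: leading byte 0x73 = 01110011 → 1-byte char #1 = 73.
Offset 1: leading byte 0xE1 = 11100001 → 3-byte char #2 = E1 9B 81.
Offset 4: leading byte 0xF3 = 11110011 → 4-byte char #3 = F3 B3 AA 87.
Offset 8: leading byte 0xF0 = 11110000 → 4-byte char #4 = F0 90 90 B9.
Offset 12: leading byte 0xE2 = 11100010 → 3-byte char #5 = E2 82 A9.
Offset 15: leading byte 0xEE = 11101110 → 3-byte char #6 = EE 8E 8A.
Offset 18: leading byte 0xF0 = 11110000 → 4-byte char #7 = F0 93 80 BA.
Offset 22: leading byte 0xF0 = 11110000 → 4-byte char #8 = F0 9F 90 BD.
Leading byte 0xF0 = 11110000 matches 11110xxx → 4-byte sequence.
Byte 1: 0xF0 = 11110000, payload 000 (3 bits).
Byte 2: 0x9F = 10011111 (10xxxxxx ✓), payload 011111.
Byte 3: 0x90 = 10010000 (10xxxxxx ✓), payload 010000.
Byte 4: 0xBD = 10111101 (10xxxxxx ✓), payload 111101.
Concatenate: 000011111010000111101 = 0x1F43D (21 bits → U+1F43D).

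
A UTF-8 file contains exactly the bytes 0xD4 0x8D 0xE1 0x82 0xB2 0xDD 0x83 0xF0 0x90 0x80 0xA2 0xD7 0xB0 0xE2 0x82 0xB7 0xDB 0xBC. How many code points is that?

7

Byte at offset 0: 0xD4 = 11010100 → 2-byte char (#1). Advance 2.
Byte at offset 2: 0xE1 = 11100001 → 3-byte char (#2). Advance 3.
Byte at offset 5: 0xDD = 11011101 → 2-byte char (#3). Advance 2.
Byte at offset 7: 0xF0 = 11110000 → 4-byte char (#4). Advance 4.
Byte at offset 11: 0xD7 = 11010111 → 2-byte char (#5). Advance 2.
Byte at offset 13: 0xE2 = 11100010 → 3-byte char (#6). Advance 3.
Byte at offset 16: 0xDB = 11011011 → 2-byte char (#7). Advance 2.
Reached end at offset 18 after 7 code points.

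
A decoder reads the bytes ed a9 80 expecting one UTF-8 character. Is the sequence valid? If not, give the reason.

Structurally a 3-byte sequence; payload = 0xDA40.
But 0xDA40 is in U+D800–U+DFFF, the surrogate range. Surrogates are not Unicode scalar values and are forbidden in UTF-8.

invalid (encodes a surrogate (U+D800–U+DFFF))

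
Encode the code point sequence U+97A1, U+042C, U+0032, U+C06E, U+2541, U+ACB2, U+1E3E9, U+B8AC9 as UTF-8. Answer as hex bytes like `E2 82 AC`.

U+97A1: 3-byte form → E9 9E A1.
U+042C: 2-byte form → D0 AC.
U+0032: 1-byte form → 32.
U+C06E: 3-byte form → EC 81 AE.
U+2541: 3-byte form → E2 95 81.
U+ACB2: 3-byte form → EA B2 B2.
U+1E3E9: 4-byte form → F0 9E 8F A9.
U+B8AC9: 4-byte form → F2 B8 AB 89.
Concatenated (23 bytes): E9 9E A1 D0 AC 32 EC 81 AE E2 95 81 EA B2 B2 F0 9E 8F A9 F2 B8 AB 89.

E9 9E A1 D0 AC 32 EC 81 AE E2 95 81 EA B2 B2 F0 9E 8F A9 F2 B8 AB 89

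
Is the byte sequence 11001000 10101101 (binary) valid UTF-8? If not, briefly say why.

Leading byte 0xC8 = 11001000 → 2-byte form.
Continuation bytes 0xAD=10101101 all match 10xxxxxx.
Decoded value 0x22D is ≥ 0x80 (shortest form) and not a surrogate.

valid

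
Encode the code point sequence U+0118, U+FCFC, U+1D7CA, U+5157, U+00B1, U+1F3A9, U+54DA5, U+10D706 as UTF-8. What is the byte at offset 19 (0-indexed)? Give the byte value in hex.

U+0118 → 2-byte form C4 98 at offsets 0–1.
U+FCFC → 3-byte form EF B3 BC at offsets 2–4.
U+1D7CA → 4-byte form F0 9D 9F 8A at offsets 5–8.
U+5157 → 3-byte form E5 85 97 at offsets 9–11.
U+00B1 → 2-byte form C2 B1 at offsets 12–13.
U+1F3A9 → 4-byte form F0 9F 8E A9 at offsets 14–17.
U+54DA5 → 4-byte form F1 94 B6 A5 at offsets 18–21.
Offset 19 falls in char 7's range; it's byte 2 of F1 94 B6 A5 = 0x94.

0x94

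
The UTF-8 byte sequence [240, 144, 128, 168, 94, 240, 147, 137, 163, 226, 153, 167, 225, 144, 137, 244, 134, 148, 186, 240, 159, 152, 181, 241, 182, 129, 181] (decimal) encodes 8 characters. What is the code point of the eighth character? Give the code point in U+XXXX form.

U+76075

Offset 0: leading byte 0xF0 = 11110000 → 4-byte char #1 = F0 90 80 A8.
Offset 4: leading byte 0x5E = 01011110 → 1-byte char #2 = 5E.
Offset 5: leading byte 0xF0 = 11110000 → 4-byte char #3 = F0 93 89 A3.
Offset 9: leading byte 0xE2 = 11100010 → 3-byte char #4 = E2 99 A7.
Offset 12: leading byte 0xE1 = 11100001 → 3-byte char #5 = E1 90 89.
Offset 15: leading byte 0xF4 = 11110100 → 4-byte char #6 = F4 86 94 BA.
Offset 19: leading byte 0xF0 = 11110000 → 4-byte char #7 = F0 9F 98 B5.
Offset 23: leading byte 0xF1 = 11110001 → 4-byte char #8 = F1 B6 81 B5.
Leading byte 0xF1 = 11110001 matches 11110xxx → 4-byte sequence.
Byte 1: 0xF1 = 11110001, payload 001 (3 bits).
Byte 2: 0xB6 = 10110110 (10xxxxxx ✓), payload 110110.
Byte 3: 0x81 = 10000001 (10xxxxxx ✓), payload 000001.
Byte 4: 0xB5 = 10110101 (10xxxxxx ✓), payload 110101.
Concatenate: 001110110000001110101 = 0x76075 (21 bits → U+76075).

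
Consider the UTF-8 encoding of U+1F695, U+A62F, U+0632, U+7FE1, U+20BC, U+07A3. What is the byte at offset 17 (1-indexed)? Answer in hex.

1-indexed offset 17 is 0-indexed offset 16.
U+1F695 → 4-byte form F0 9F 9A 95 at offsets 0–3.
U+A62F → 3-byte form EA 98 AF at offsets 4–6.
U+0632 → 2-byte form D8 B2 at offsets 7–8.
U+7FE1 → 3-byte form E7 BF A1 at offsets 9–11.
U+20BC → 3-byte form E2 82 BC at offsets 12–14.
U+07A3 → 2-byte form DE A3 at offsets 15–16.
Offset 16 falls in char 6's range; it's byte 2 of DE A3 = 0xA3.

0xA3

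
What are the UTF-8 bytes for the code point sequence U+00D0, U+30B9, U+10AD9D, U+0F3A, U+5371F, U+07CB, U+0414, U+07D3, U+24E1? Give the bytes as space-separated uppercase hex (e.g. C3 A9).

U+00D0: 2-byte form → C3 90.
U+30B9: 3-byte form → E3 82 B9.
U+10AD9D: 4-byte form → F4 8A B6 9D.
U+0F3A: 3-byte form → E0 BC BA.
U+5371F: 4-byte form → F1 93 9C 9F.
U+07CB: 2-byte form → DF 8B.
U+0414: 2-byte form → D0 94.
U+07D3: 2-byte form → DF 93.
U+24E1: 3-byte form → E2 93 A1.
Concatenated (25 bytes): C3 90 E3 82 B9 F4 8A B6 9D E0 BC BA F1 93 9C 9F DF 8B D0 94 DF 93 E2 93 A1.

C3 90 E3 82 B9 F4 8A B6 9D E0 BC BA F1 93 9C 9F DF 8B D0 94 DF 93 E2 93 A1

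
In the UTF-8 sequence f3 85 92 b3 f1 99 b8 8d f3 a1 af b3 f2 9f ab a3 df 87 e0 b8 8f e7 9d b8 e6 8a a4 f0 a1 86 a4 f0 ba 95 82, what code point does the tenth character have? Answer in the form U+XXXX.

U+3A542

Offset 0: leading byte 0xF3 = 11110011 → 4-byte char #1 = F3 85 92 B3.
Offset 4: leading byte 0xF1 = 11110001 → 4-byte char #2 = F1 99 B8 8D.
Offset 8: leading byte 0xF3 = 11110011 → 4-byte char #3 = F3 A1 AF B3.
Offset 12: leading byte 0xF2 = 11110010 → 4-byte char #4 = F2 9F AB A3.
Offset 16: leading byte 0xDF = 11011111 → 2-byte char #5 = DF 87.
Offset 18: leading byte 0xE0 = 11100000 → 3-byte char #6 = E0 B8 8F.
Offset 21: leading byte 0xE7 = 11100111 → 3-byte char #7 = E7 9D B8.
Offset 24: leading byte 0xE6 = 11100110 → 3-byte char #8 = E6 8A A4.
Offset 27: leading byte 0xF0 = 11110000 → 4-byte char #9 = F0 A1 86 A4.
Offset 31: leading byte 0xF0 = 11110000 → 4-byte char #10 = F0 BA 95 82.
Leading byte 0xF0 = 11110000 matches 11110xxx → 4-byte sequence.
Byte 1: 0xF0 = 11110000, payload 000 (3 bits).
Byte 2: 0xBA = 10111010 (10xxxxxx ✓), payload 111010.
Byte 3: 0x95 = 10010101 (10xxxxxx ✓), payload 010101.
Byte 4: 0x82 = 10000010 (10xxxxxx ✓), payload 000010.
Concatenate: 000111010010101000010 = 0x3A542 (21 bits → U+3A542).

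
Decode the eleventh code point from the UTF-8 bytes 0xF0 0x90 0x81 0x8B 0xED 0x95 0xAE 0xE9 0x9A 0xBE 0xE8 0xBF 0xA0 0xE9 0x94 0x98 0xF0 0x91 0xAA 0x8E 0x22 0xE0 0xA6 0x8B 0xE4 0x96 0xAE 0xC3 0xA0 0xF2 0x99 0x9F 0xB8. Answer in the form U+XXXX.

Offset 0: leading byte 0xF0 = 11110000 → 4-byte char #1 = F0 90 81 8B.
Offset 4: leading byte 0xED = 11101101 → 3-byte char #2 = ED 95 AE.
Offset 7: leading byte 0xE9 = 11101001 → 3-byte char #3 = E9 9A BE.
Offset 10: leading byte 0xE8 = 11101000 → 3-byte char #4 = E8 BF A0.
Offset 13: leading byte 0xE9 = 11101001 → 3-byte char #5 = E9 94 98.
Offset 16: leading byte 0xF0 = 11110000 → 4-byte char #6 = F0 91 AA 8E.
Offset 20: leading byte 0x22 = 00100010 → 1-byte char #7 = 22.
Offset 21: leading byte 0xE0 = 11100000 → 3-byte char #8 = E0 A6 8B.
Offset 24: leading byte 0xE4 = 11100100 → 3-byte char #9 = E4 96 AE.
Offset 27: leading byte 0xC3 = 11000011 → 2-byte char #10 = C3 A0.
Offset 29: leading byte 0xF2 = 11110010 → 4-byte char #11 = F2 99 9F B8.
Leading byte 0xF2 = 11110010 matches 11110xxx → 4-byte sequence.
Byte 1: 0xF2 = 11110010, payload 010 (3 bits).
Byte 2: 0x99 = 10011001 (10xxxxxx ✓), payload 011001.
Byte 3: 0x9F = 10011111 (10xxxxxx ✓), payload 011111.
Byte 4: 0xB8 = 10111000 (10xxxxxx ✓), payload 111000.
Concatenate: 010011001011111111000 = 0x997F8 (21 bits → U+997F8).

U+997F8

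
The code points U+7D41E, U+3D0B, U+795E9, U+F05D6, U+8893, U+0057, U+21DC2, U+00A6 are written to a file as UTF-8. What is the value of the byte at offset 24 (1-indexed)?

1-indexed offset 24 is 0-indexed offset 23.
U+7D41E → 4-byte form F1 BD 90 9E at offsets 0–3.
U+3D0B → 3-byte form E3 B4 8B at offsets 4–6.
U+795E9 → 4-byte form F1 B9 97 A9 at offsets 7–10.
U+F05D6 → 4-byte form F3 B0 97 96 at offsets 11–14.
U+8893 → 3-byte form E8 A2 93 at offsets 15–17.
U+0057 → 1-byte form 57 at offsets 18–18.
U+21DC2 → 4-byte form F0 A1 B7 82 at offsets 19–22.
U+00A6 → 2-byte form C2 A6 at offsets 23–24.
Offset 23 falls in char 8's range; it's byte 1 of C2 A6 = 0xC2.

0xC2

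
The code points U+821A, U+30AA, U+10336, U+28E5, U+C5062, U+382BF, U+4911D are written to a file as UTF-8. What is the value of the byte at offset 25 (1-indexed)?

1-indexed offset 25 is 0-indexed offset 24.
U+821A → 3-byte form E8 88 9A at offsets 0–2.
U+30AA → 3-byte form E3 82 AA at offsets 3–5.
U+10336 → 4-byte form F0 90 8C B6 at offsets 6–9.
U+28E5 → 3-byte form E2 A3 A5 at offsets 10–12.
U+C5062 → 4-byte form F3 85 81 A2 at offsets 13–16.
U+382BF → 4-byte form F0 B8 8A BF at offsets 17–20.
U+4911D → 4-byte form F1 89 84 9D at offsets 21–24.
Offset 24 falls in char 7's range; it's byte 4 of F1 89 84 9D = 0x9D.

0x9D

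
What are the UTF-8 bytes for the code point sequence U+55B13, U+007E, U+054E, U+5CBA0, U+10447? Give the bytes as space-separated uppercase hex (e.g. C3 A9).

F1 95 AC 93 7E D5 8E F1 9C AE A0 F0 90 91 87

U+55B13: 4-byte form → F1 95 AC 93.
U+007E: 1-byte form → 7E.
U+054E: 2-byte form → D5 8E.
U+5CBA0: 4-byte form → F1 9C AE A0.
U+10447: 4-byte form → F0 90 91 87.
Concatenated (15 bytes): F1 95 AC 93 7E D5 8E F1 9C AE A0 F0 90 91 87.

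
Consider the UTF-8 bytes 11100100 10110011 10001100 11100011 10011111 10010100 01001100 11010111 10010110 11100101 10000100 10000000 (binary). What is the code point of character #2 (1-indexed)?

Offset 0: leading byte 0xE4 = 11100100 → 3-byte char #1 = E4 B3 8C.
Offset 3: leading byte 0xE3 = 11100011 → 3-byte char #2 = E3 9F 94.
Leading byte 0xE3 = 11100011 matches 1110xxxx → 3-byte sequence.
Byte 1: 0xE3 = 11100011, payload 0011 (4 bits).
Byte 2: 0x9F = 10011111 (10xxxxxx ✓), payload 011111.
Byte 3: 0x94 = 10010100 (10xxxxxx ✓), payload 010100.
Concatenate: 0011011111010100 = 0x37D4 (16 bits → U+37D4).

U+37D4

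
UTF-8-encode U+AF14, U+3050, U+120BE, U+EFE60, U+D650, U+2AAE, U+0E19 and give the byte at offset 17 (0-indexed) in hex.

0xE2

U+AF14 → 3-byte form EA BC 94 at offsets 0–2.
U+3050 → 3-byte form E3 81 90 at offsets 3–5.
U+120BE → 4-byte form F0 92 82 BE at offsets 6–9.
U+EFE60 → 4-byte form F3 AF B9 A0 at offsets 10–13.
U+D650 → 3-byte form ED 99 90 at offsets 14–16.
U+2AAE → 3-byte form E2 AA AE at offsets 17–19.
Offset 17 falls in char 6's range; it's byte 1 of E2 AA AE = 0xE2.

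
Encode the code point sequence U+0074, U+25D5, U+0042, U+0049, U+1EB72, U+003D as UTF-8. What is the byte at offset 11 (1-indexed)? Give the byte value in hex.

1-indexed offset 11 is 0-indexed offset 10.
U+0074 → 1-byte form 74 at offsets 0–0.
U+25D5 → 3-byte form E2 97 95 at offsets 1–3.
U+0042 → 1-byte form 42 at offsets 4–4.
U+0049 → 1-byte form 49 at offsets 5–5.
U+1EB72 → 4-byte form F0 9E AD B2 at offsets 6–9.
U+003D → 1-byte form 3D at offsets 10–10.
Offset 10 falls in char 6's range; it's byte 1 of 3D = 0x3D.

0x3D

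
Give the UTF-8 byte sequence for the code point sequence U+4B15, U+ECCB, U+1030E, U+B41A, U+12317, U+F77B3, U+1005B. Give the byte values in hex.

E4 AC 95 EE B3 8B F0 90 8C 8E EB 90 9A F0 92 8C 97 F3 B7 9E B3 F0 90 81 9B

U+4B15: 3-byte form → E4 AC 95.
U+ECCB: 3-byte form → EE B3 8B.
U+1030E: 4-byte form → F0 90 8C 8E.
U+B41A: 3-byte form → EB 90 9A.
U+12317: 4-byte form → F0 92 8C 97.
U+F77B3: 4-byte form → F3 B7 9E B3.
U+1005B: 4-byte form → F0 90 81 9B.
Concatenated (25 bytes): E4 AC 95 EE B3 8B F0 90 8C 8E EB 90 9A F0 92 8C 97 F3 B7 9E B3 F0 90 81 9B.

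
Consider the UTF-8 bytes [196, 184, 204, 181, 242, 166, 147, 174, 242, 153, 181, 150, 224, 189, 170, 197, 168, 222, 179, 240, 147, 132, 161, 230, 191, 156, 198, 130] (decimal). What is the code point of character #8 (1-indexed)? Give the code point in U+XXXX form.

Offset 0: leading byte 0xC4 = 11000100 → 2-byte char #1 = C4 B8.
Offset 2: leading byte 0xCC = 11001100 → 2-byte char #2 = CC B5.
Offset 4: leading byte 0xF2 = 11110010 → 4-byte char #3 = F2 A6 93 AE.
Offset 8: leading byte 0xF2 = 11110010 → 4-byte char #4 = F2 99 B5 96.
Offset 12: leading byte 0xE0 = 11100000 → 3-byte char #5 = E0 BD AA.
Offset 15: leading byte 0xC5 = 11000101 → 2-byte char #6 = C5 A8.
Offset 17: leading byte 0xDE = 11011110 → 2-byte char #7 = DE B3.
Offset 19: leading byte 0xF0 = 11110000 → 4-byte char #8 = F0 93 84 A1.
Leading byte 0xF0 = 11110000 matches 11110xxx → 4-byte sequence.
Byte 1: 0xF0 = 11110000, payload 000 (3 bits).
Byte 2: 0x93 = 10010011 (10xxxxxx ✓), payload 010011.
Byte 3: 0x84 = 10000100 (10xxxxxx ✓), payload 000100.
Byte 4: 0xA1 = 10100001 (10xxxxxx ✓), payload 100001.
Concatenate: 000010011000100100001 = 0x13121 (21 bits → U+13121).

U+13121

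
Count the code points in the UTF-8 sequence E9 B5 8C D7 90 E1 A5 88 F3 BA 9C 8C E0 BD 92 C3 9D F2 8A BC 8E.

Byte at offset 0: 0xE9 = 11101001 → 3-byte char (#1). Advance 3.
Byte at offset 3: 0xD7 = 11010111 → 2-byte char (#2). Advance 2.
Byte at offset 5: 0xE1 = 11100001 → 3-byte char (#3). Advance 3.
Byte at offset 8: 0xF3 = 11110011 → 4-byte char (#4). Advance 4.
Byte at offset 12: 0xE0 = 11100000 → 3-byte char (#5). Advance 3.
Byte at offset 15: 0xC3 = 11000011 → 2-byte char (#6). Advance 2.
Byte at offset 17: 0xF2 = 11110010 → 4-byte char (#7). Advance 4.
Reached end at offset 21 after 7 code points.

7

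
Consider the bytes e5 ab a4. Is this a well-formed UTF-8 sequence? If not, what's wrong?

valid

Leading byte 0xE5 = 11100101 → 3-byte form.
Continuation bytes 0xAB=10101011, 0xA4=10100100 all match 10xxxxxx.
Decoded value 0x5AE4 is ≥ 0x800 (shortest form) and not a surrogate.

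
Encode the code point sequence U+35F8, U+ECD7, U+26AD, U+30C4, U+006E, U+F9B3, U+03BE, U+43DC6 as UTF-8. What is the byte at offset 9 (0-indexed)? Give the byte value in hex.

U+35F8 → 3-byte form E3 97 B8 at offsets 0–2.
U+ECD7 → 3-byte form EE B3 97 at offsets 3–5.
U+26AD → 3-byte form E2 9A AD at offsets 6–8.
U+30C4 → 3-byte form E3 83 84 at offsets 9–11.
Offset 9 falls in char 4's range; it's byte 1 of E3 83 84 = 0xE3.

0xE3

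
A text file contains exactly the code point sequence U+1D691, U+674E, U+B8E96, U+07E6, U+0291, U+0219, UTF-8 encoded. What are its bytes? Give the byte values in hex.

F0 9D 9A 91 E6 9D 8E F2 B8 BA 96 DF A6 CA 91 C8 99

U+1D691: 4-byte form → F0 9D 9A 91.
U+674E: 3-byte form → E6 9D 8E.
U+B8E96: 4-byte form → F2 B8 BA 96.
U+07E6: 2-byte form → DF A6.
U+0291: 2-byte form → CA 91.
U+0219: 2-byte form → C8 99.
Concatenated (17 bytes): F0 9D 9A 91 E6 9D 8E F2 B8 BA 96 DF A6 CA 91 C8 99.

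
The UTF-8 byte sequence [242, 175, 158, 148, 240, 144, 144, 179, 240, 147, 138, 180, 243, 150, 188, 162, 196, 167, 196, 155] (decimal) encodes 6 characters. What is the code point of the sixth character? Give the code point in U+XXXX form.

Offset 0: leading byte 0xF2 = 11110010 → 4-byte char #1 = F2 AF 9E 94.
Offset 4: leading byte 0xF0 = 11110000 → 4-byte char #2 = F0 90 90 B3.
Offset 8: leading byte 0xF0 = 11110000 → 4-byte char #3 = F0 93 8A B4.
Offset 12: leading byte 0xF3 = 11110011 → 4-byte char #4 = F3 96 BC A2.
Offset 16: leading byte 0xC4 = 11000100 → 2-byte char #5 = C4 A7.
Offset 18: leading byte 0xC4 = 11000100 → 2-byte char #6 = C4 9B.
Leading byte 0xC4 = 11000100 matches 110xxxxx → 2-byte sequence.
Byte 1: 0xC4 = 11000100, payload 00100 (5 bits).
Byte 2: 0x9B = 10011011 (10xxxxxx ✓), payload 011011.
Concatenate: 00100011011 = 0x11B (11 bits → U+011B).

U+011B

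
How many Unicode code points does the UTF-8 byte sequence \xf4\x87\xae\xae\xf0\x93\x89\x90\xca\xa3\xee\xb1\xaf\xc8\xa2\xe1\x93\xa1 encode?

Byte at offset 0: 0xF4 = 11110100 → 4-byte char (#1). Advance 4.
Byte at offset 4: 0xF0 = 11110000 → 4-byte char (#2). Advance 4.
Byte at offset 8: 0xCA = 11001010 → 2-byte char (#3). Advance 2.
Byte at offset 10: 0xEE = 11101110 → 3-byte char (#4). Advance 3.
Byte at offset 13: 0xC8 = 11001000 → 2-byte char (#5). Advance 2.
Byte at offset 15: 0xE1 = 11100001 → 3-byte char (#6). Advance 3.
Reached end at offset 18 after 6 code points.

6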